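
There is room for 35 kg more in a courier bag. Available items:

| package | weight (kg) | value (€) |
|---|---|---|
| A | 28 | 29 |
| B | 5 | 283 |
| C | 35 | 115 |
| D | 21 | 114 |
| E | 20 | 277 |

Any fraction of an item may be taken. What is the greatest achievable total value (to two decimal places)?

Greedy by value/weight ratio, highest first.
Ratios (sorted): B 56.60, E 13.85, D 5.43, C 3.29, A 1.04
take B (5 @ 283); take E (20 @ 277); take 10/21 of D → 54.29. Capacity used 35/35.
Total value = 614.29

614.29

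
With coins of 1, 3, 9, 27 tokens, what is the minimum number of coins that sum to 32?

4

Greedy: take as many of the largest coin as possible, then repeat with the remainder.
32 = 1×27 + 1×3 + 2×1
Total coins = 1 + 1 + 2 = 4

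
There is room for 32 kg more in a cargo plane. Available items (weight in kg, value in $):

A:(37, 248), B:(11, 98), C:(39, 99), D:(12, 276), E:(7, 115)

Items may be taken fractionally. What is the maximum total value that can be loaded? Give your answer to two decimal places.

Sort by value per unit weight and fill in that order.
Order: D (276/12=23.00) > E (115/7=16.43) > B (98/11=8.91) > A (248/37=6.70) > C (99/39=2.54)
Fill: take D (12 @ 276) → take E (7 @ 115) → take B (11 @ 98) → take 2/37 of A → 13.41; 32/32 used.
Total value = 502.41

502.41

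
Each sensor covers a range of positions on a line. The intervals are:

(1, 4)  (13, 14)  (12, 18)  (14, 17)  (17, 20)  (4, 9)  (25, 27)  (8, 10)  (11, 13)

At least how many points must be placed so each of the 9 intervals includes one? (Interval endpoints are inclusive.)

5

Sorted: [1,4] [4,9] [8,10] [11,13] [13,14] [14,17] [12,18] [17,20] [25,27]
{[1,4],[4,9]} hit by 4; {[8,10]} hit by 10; {[11,13],[13,14]} hit by 13; {[14,17],[12,18],[17,20]} hit by 17; {[25,27]} hit by 27.
Points: 4, 10, 13, 17, 27 (5 total).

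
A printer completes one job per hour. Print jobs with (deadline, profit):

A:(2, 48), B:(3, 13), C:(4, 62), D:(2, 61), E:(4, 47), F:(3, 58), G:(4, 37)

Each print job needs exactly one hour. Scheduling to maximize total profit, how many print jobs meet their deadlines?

Sort by profit descending; place each in the latest free slot ≤ its deadline.
By profit: C(d4,62), D(d2,61), F(d3,58), A(d2,48), E(d4,47), G(d4,37), B(d3,13)
C→slot 4; D→slot 2; F→slot 3; A→slot 1; E skipped; G skipped; B skipped.
4 of 7 scheduled.

4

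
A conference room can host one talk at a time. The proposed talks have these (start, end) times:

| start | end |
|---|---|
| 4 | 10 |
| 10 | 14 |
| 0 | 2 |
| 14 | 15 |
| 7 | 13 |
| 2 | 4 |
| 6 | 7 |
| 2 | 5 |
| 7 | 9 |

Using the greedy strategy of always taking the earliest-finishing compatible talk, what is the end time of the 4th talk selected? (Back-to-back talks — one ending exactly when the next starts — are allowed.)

9

By end time: (0,2), (2,4), (2,5), (6,7), (7,9), (4,10), (7,13), (10,14), (14,15).
Pick (0,2); next start ≥ 2 → (2,4); next start ≥ 4 → (6,7); next start ≥ 7 → (7,9); next start ≥ 9 → (10,14); next start ≥ 14 → (14,15).
Selected: (0,2) (2,4) (6,7) (7,9) (10,14) (14,15)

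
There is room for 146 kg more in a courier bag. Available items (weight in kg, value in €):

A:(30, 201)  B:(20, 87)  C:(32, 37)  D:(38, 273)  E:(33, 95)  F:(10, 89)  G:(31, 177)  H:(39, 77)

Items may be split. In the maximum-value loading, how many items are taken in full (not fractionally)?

Sort by value per unit weight and fill in that order.
Order: F (89/10=8.90) > D (273/38=7.18) > A (201/30=6.70) > G (177/31=5.71) > B (87/20=4.35) > E (95/33=2.88) > H (77/39=1.97) > C (37/32=1.16)
Fill: take F (10 @ 89) → take D (38 @ 273) → take A (30 @ 201) → take G (31 @ 177) → take B (20 @ 87) → take 17/33 of E → 48.94; 146/146 used.
5 item(s) taken whole; one partial (take 17/33 of E).

5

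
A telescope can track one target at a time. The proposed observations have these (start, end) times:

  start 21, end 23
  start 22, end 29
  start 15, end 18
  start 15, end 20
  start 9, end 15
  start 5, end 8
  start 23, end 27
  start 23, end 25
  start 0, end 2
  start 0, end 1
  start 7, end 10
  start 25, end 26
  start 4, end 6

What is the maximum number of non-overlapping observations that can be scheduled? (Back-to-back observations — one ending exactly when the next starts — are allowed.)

7

By end time: (0,1), (0,2), (4,6), (5,8), (7,10), (9,15), (15,18), (15,20), (21,23), (23,25), (25,26), (23,27), (22,29).
Pick (0,1); next start ≥ 1 → (4,6); next start ≥ 6 → (7,10); next start ≥ 10 → (15,18); next start ≥ 18 → (21,23); next start ≥ 23 → (23,25); next start ≥ 25 → (25,26).
Selected 7 observations.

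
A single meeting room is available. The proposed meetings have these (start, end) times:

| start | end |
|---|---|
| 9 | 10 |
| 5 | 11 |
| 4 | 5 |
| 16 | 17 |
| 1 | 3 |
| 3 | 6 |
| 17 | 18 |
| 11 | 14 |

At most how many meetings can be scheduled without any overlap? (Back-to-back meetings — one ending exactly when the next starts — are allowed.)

Sort by end time and greedily take each interval whose start is ≥ the last chosen end.
Sorted by end: (1,3)  (4,5)  (3,6)  (9,10)  (5,11)  (11,14)  (16,17)  (17,18)
take (1,3); take (4,5); skip (3,6); take (9,10); skip (5,11); take (11,14); take (16,17); take (17,18).
Selected 6 meetings.

6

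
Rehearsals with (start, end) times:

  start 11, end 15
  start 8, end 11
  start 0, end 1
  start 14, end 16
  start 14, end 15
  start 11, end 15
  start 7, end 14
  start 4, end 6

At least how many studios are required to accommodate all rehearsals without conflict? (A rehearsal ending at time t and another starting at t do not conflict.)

4

starts: [0, 4, 7, 8, 11, 11, 14, 14]
ends:   [1, 6, 11, 14, 15, 15, 15, 16]
s0→1 e1→0 s4→1 e6→0 s7→1 s8→2 e11→1 s11→2 s11→3 e14→2 s14→3 s14→4  — peak 4.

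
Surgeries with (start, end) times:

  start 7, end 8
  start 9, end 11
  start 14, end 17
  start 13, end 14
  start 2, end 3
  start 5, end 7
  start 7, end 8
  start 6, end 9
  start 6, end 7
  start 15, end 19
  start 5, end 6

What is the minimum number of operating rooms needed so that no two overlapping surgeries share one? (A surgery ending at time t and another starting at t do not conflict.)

3

The answer is the maximum number of intervals overlapping at any instant.
starts: [2, 5, 5, 6, 6, 7, 7, 9, 13, 14, 15]
ends:   [3, 6, 7, 7, 8, 8, 9, 11, 14, 17, 19]
s2→1 e3→0 s5→1 s5→2 e6→1 s6→2 s6→3  — peak 3.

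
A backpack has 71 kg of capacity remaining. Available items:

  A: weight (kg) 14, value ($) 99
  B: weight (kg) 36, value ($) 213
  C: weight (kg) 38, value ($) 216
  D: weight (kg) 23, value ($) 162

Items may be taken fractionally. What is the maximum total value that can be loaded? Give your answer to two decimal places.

Greedy by value/weight ratio, highest first.
Ratios (sorted): A 7.07, D 7.04, B 5.92, C 5.68
take A (14 @ 99); take D (23 @ 162); take 34/36 of B → 201.17. Capacity used 71/71.
Total value = 462.17

462.17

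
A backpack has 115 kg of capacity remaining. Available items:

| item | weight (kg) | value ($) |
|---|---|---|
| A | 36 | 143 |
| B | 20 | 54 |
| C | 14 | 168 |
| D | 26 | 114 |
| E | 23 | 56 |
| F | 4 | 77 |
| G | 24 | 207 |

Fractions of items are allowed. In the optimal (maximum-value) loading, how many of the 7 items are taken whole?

5

Greedy by value/weight ratio, highest first.
Ratios (sorted): F 19.25, C 12.00, G 8.62, D 4.38, A 3.97, B 2.70, E 2.43
take F (4 @ 77); take C (14 @ 168); take G (24 @ 207); take D (26 @ 114); take A (36 @ 143); take 11/20 of B → 29.70. Capacity used 115/115.
5 item(s) taken whole; one partial (take 11/20 of B).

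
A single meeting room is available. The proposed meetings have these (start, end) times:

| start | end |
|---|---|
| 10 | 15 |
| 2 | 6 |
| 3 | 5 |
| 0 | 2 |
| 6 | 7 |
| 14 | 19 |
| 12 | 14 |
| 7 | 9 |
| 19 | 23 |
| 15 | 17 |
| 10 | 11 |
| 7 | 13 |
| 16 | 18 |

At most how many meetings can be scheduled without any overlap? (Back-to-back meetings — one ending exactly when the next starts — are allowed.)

8

By end time: (0,2), (3,5), (2,6), (6,7), (7,9), (10,11), (7,13), (12,14), (10,15), (15,17), (16,18), (14,19), (19,23).
Pick (0,2); next start ≥ 2 → (3,5); next start ≥ 5 → (6,7); next start ≥ 7 → (7,9); next start ≥ 9 → (10,11); next start ≥ 11 → (12,14); next start ≥ 14 → (15,17); next start ≥ 17 → (19,23).
Selected 8 meetings.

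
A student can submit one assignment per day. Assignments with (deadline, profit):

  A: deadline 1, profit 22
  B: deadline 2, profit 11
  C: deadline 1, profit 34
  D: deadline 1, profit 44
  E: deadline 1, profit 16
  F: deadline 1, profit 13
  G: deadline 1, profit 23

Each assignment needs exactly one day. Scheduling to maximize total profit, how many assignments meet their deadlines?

Sort by profit descending; place each in the latest free slot ≤ its deadline.
By profit: D(d1,44), C(d1,34), G(d1,23), A(d1,22), E(d1,16), F(d1,13), B(d2,11)
D→slot 1; C skipped; G skipped; A skipped; E skipped; F skipped; B→slot 2.
2 of 7 scheduled.

2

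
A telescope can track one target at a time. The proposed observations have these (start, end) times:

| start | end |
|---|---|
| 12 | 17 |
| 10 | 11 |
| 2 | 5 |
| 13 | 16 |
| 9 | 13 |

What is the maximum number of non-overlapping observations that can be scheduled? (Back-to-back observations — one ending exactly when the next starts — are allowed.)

Sort by end time and greedily take each interval whose start is ≥ the last chosen end.
Sorted by end: (2,5)  (10,11)  (9,13)  (13,16)  (12,17)
take (2,5); take (10,11); take (13,16).
Selected 3 observations.

3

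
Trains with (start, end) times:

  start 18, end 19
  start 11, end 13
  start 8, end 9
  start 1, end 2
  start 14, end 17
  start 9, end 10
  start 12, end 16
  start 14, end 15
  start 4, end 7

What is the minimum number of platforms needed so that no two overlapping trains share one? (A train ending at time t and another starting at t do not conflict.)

3

starts: [1, 4, 8, 9, 11, 12, 14, 14, 18]
ends:   [2, 7, 9, 10, 13, 15, 16, 17, 19]
s1→1 e2→0 s4→1 e7→0 s8→1 e9→0 s9→1 e10→0 s11→1 s12→2 e13→1 s14→2 s14→3  — peak 3.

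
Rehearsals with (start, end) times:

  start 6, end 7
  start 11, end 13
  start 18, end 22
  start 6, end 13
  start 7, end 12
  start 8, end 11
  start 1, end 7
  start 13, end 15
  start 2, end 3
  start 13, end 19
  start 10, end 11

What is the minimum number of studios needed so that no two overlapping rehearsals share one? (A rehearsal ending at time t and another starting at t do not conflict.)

Count concurrent intervals with a sweep; the peak is the room count.
starts: [1, 2, 6, 6, 7, 8, 10, 11, 13, 13, 18]
ends:   [3, 7, 7, 11, 11, 12, 13, 13, 15, 19, 22]
s1→1 s2→2 e3→1 s6→2 s6→3 e7→2 e7→1 s7→2 s8→3 s10→4  — peak 4.

4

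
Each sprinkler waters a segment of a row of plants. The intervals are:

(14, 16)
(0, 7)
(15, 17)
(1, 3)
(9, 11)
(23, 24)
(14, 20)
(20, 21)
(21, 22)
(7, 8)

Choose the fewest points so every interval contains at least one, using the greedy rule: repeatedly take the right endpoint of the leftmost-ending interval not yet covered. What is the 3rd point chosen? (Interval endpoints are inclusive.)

11

Process intervals by earliest right end; each time one isn't hit yet, stab at its right endpoint.
Sorted: [1,3] [0,7] [7,8] [9,11] [14,16] [15,17] [14,20] [20,21] [21,22] [23,24]
{[1,3],[0,7]} hit by 3; {[7,8]} hit by 8; {[9,11]} hit by 11; {[14,16],[15,17],[14,20]} hit by 16; {[20,21],[21,22]} hit by 21; {[23,24]} hit by 24.
Points: 3, 8, 11, 16, 21, 24 (6 total).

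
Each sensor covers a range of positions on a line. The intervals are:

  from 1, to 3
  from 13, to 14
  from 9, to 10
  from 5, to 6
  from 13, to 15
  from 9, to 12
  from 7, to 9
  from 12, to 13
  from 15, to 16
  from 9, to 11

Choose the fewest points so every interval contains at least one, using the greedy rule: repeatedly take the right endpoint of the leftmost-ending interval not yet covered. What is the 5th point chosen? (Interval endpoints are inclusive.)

16

Process intervals by earliest right end; each time one isn't hit yet, stab at its right endpoint.
Sorted: [1,3] [5,6] [7,9] [9,10] [9,11] [9,12] [12,13] [13,14] [13,15] [15,16]
{[1,3]} hit by 3; {[5,6]} hit by 6; {[7,9],[9,10],[9,11],[9,12]} hit by 9; {[12,13],[13,14],[13,15]} hit by 13; {[15,16]} hit by 16.
Points: 3, 6, 9, 13, 16 (5 total).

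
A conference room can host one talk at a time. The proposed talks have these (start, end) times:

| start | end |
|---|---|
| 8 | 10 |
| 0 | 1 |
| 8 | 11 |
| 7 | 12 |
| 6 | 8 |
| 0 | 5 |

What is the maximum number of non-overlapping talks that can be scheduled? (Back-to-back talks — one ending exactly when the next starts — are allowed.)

Sort by end time and greedily take each interval whose start is ≥ the last chosen end.
Sorted by end: (0,1)  (0,5)  (6,8)  (8,10)  (8,11)  (7,12)
take (0,1); take (6,8); take (8,10).
Selected 3 talks.

3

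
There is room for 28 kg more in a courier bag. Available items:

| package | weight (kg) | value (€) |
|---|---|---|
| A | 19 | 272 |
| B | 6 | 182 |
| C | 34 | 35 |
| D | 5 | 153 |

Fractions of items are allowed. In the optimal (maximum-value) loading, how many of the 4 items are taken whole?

Sort by value per unit weight and fill in that order.
Order: D (153/5=30.60) > B (182/6=30.33) > A (272/19=14.32) > C (35/34=1.03)
Fill: take D (5 @ 153) → take B (6 @ 182) → take 17/19 of A → 243.37; 28/28 used.
2 item(s) taken whole; one partial (take 17/19 of A).

2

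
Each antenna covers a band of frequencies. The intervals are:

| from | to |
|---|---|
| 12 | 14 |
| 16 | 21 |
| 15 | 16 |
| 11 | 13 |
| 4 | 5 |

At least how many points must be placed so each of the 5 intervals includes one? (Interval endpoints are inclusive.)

Sort by right endpoint; whenever an interval is uncovered, place a point at its right end.
Sorted: [4,5] [11,13] [12,14] [15,16] [16,21]
{[4,5]} hit by 5; {[11,13],[12,14]} hit by 13; {[15,16],[16,21]} hit by 16.
Points: 5, 13, 16 (3 total).

3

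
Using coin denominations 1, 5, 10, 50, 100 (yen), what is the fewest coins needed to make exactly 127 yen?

6

Use the largest denomination that fits, subtract, and repeat.
127 = 1×100 + 2×10 + 1×5 + 2×1
Total coins = 1 + 2 + 1 + 2 = 6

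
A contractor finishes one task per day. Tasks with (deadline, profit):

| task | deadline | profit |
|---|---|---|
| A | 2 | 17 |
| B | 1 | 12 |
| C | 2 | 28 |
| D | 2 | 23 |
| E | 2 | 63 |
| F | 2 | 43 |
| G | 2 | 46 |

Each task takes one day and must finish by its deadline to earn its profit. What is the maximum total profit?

109

By profit: E(d2,63), G(d2,46), F(d2,43), C(d2,28), D(d2,23), A(d2,17), B(d1,12)
E→slot 2; G→slot 1; F skipped; C skipped; D skipped; A skipped; B skipped.
Profit = 46 + 63 = 109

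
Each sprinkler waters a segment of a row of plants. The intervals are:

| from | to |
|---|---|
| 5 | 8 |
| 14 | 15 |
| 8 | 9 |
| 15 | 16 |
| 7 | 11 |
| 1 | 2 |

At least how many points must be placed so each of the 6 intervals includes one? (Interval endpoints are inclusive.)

3

Process intervals by earliest right end; each time one isn't hit yet, stab at its right endpoint.
By right end: [1,2]  [5,8]  [8,9]  [7,11]  [14,15]  [15,16]
[1,2] uncovered → point at 2; [5,8] uncovered → point at 8; [14,15] uncovered → point at 15.
Points: 2, 8, 15 (3 total).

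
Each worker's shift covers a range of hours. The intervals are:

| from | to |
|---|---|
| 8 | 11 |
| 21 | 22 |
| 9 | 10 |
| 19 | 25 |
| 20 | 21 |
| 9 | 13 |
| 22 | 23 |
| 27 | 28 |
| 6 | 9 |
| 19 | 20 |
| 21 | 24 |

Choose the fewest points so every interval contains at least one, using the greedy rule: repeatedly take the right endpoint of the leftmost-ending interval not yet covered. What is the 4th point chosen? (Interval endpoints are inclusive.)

By right end: [6,9]  [9,10]  [8,11]  [9,13]  [19,20]  [20,21]  [21,22]  [22,23]  [21,24]  [19,25]  [27,28]
[6,9] uncovered → point at 9; [19,20] uncovered → point at 20; [21,22] uncovered → point at 22; [27,28] uncovered → point at 28.
Points: 9, 20, 22, 28 (4 total).

28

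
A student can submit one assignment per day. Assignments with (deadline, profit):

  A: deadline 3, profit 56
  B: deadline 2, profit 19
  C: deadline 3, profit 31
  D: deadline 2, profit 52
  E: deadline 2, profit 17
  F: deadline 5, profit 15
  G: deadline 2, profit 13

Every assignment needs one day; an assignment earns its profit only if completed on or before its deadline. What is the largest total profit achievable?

154

By profit: A(d3,56), D(d2,52), C(d3,31), B(d2,19), E(d2,17), F(d5,15), G(d2,13)
A→slot 3; D→slot 2; C→slot 1; B skipped; E skipped; F→slot 5; G skipped.
Profit = 31 + 52 + 56 + 15 = 154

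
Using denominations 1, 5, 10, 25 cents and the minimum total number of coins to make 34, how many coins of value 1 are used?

34 = 1×25 + 1×5 + 4×1
Count of 1: 4

4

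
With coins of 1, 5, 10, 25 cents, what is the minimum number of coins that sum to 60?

3

60 − 2×25→10 − 1×10→0
Total coins = 2 + 1 = 3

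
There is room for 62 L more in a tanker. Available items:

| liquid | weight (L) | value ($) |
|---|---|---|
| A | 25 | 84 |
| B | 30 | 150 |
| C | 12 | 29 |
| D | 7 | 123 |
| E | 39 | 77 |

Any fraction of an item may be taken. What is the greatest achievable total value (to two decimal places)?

357.00

Sort by value per unit weight and fill in that order.
Ratios (sorted): D 17.57, B 5.00, A 3.36, C 2.42, E 1.97
take D (7 @ 123); take B (30 @ 150); take A (25 @ 84). Capacity used 62/62.
Total value = 357.00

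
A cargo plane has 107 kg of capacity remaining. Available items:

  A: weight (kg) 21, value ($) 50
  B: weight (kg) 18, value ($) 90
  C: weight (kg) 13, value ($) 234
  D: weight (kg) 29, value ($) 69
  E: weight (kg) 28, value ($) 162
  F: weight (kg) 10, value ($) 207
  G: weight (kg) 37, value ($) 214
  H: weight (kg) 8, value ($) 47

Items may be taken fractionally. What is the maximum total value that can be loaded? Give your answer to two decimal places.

919.00

Sort by value per unit weight and fill in that order.
Ratios (sorted): F 20.70, C 18.00, H 5.88, E 5.79, G 5.78, B 5.00, A 2.38, D 2.38
take F (10 @ 207); take C (13 @ 234); take H (8 @ 47); take E (28 @ 162); take G (37 @ 214); take 11/18 of B → 55.00. Capacity used 107/107.
Total value = 919.00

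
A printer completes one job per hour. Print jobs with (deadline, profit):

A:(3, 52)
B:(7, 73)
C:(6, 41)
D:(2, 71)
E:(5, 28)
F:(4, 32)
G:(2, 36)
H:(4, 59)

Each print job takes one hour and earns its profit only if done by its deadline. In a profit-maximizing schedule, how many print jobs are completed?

By profit: B(d7,73), D(d2,71), H(d4,59), A(d3,52), C(d6,41), G(d2,36), F(d4,32), E(d5,28)
B→slot 7; D→slot 2; H→slot 4; A→slot 3; C→slot 6; G→slot 1; F skipped; E→slot 5.
7 of 8 scheduled.

7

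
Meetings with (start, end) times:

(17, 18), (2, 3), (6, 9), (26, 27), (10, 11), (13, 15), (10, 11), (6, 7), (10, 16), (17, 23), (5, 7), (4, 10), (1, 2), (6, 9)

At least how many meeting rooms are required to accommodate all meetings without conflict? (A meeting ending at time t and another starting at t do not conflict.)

5

Events (time:±→running): 1:+→1 2:-→0 2:+→1 3:-→0 4:+→1 5:+→2 6:+→3 6:+→4 6:+→5 … peak 5.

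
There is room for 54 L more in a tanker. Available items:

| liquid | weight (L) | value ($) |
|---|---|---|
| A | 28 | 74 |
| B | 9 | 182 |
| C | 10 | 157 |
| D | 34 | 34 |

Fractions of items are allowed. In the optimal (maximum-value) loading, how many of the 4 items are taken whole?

3

Greedy by value/weight ratio, highest first.
Ratios (sorted): B 20.22, C 15.70, A 2.64, D 1.00
take B (9 @ 182); take C (10 @ 157); take A (28 @ 74); take 7/34 of D → 7.00. Capacity used 54/54.
3 item(s) taken whole; one partial (take 7/34 of D).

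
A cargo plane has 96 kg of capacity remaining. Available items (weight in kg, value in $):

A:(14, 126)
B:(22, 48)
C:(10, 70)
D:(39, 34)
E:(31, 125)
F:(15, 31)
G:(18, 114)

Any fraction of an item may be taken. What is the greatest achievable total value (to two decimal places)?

485.07

Order: A (126/14=9.00) > C (70/10=7.00) > G (114/18=6.33) > E (125/31=4.03) > B (48/22=2.18) > F (31/15=2.07) > D (34/39=0.87)
Fill: take A (14 @ 126) → take C (10 @ 70) → take G (18 @ 114) → take E (31 @ 125) → take B (22 @ 48) → take 1/15 of F → 2.07; 96/96 used.
Total value = 485.07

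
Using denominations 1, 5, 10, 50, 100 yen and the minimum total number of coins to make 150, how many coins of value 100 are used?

150 − 1×100→50 − 1×50→0
Count of 100: 1

1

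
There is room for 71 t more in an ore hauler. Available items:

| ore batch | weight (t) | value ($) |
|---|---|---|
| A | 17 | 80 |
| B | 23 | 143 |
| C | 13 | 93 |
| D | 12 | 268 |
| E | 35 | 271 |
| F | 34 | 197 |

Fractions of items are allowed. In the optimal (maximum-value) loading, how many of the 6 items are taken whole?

3

Order: D (268/12=22.33) > E (271/35=7.74) > C (93/13=7.15) > B (143/23=6.22) > F (197/34=5.79) > A (80/17=4.71)
Fill: take D (12 @ 268) → take E (35 @ 271) → take C (13 @ 93) → take 11/23 of B → 68.39; 71/71 used.
3 item(s) taken whole; one partial (take 11/23 of B).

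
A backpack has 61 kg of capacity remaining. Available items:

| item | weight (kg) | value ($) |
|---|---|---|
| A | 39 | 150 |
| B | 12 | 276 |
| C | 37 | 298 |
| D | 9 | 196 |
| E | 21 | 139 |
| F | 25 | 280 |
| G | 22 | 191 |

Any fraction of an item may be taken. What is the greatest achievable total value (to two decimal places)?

Greedy by value/weight ratio, highest first.
Order: B (276/12=23.00) > D (196/9=21.78) > F (280/25=11.20) > G (191/22=8.68) > C (298/37=8.05) > E (139/21=6.62) > A (150/39=3.85)
Fill: take B (12 @ 276) → take D (9 @ 196) → take F (25 @ 280) → take 15/22 of G → 130.23; 61/61 used.
Total value = 882.23

882.23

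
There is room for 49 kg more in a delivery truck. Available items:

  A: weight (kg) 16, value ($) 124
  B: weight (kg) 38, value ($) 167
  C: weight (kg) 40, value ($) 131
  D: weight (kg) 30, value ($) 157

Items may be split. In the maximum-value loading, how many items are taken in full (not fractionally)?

2

Greedy by value/weight ratio, highest first.
Order: A (124/16=7.75) > D (157/30=5.23) > B (167/38=4.39) > C (131/40=3.27)
Fill: take A (16 @ 124) → take D (30 @ 157) → take 3/38 of B → 13.18; 49/49 used.
2 item(s) taken whole; one partial (take 3/38 of B).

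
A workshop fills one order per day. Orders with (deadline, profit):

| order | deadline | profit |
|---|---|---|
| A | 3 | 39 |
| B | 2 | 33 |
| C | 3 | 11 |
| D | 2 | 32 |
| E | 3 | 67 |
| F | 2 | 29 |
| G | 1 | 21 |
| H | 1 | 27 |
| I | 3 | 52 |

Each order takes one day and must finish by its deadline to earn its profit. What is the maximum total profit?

158

Profit order: E=67 I=52 A=39 B=33 D=32 F=29 H=27 G=21 C=11
Assign: E→slot 3, I→slot 2, A→slot 1, B skipped, D skipped, F skipped, H skipped, G skipped, C skipped.
Slots: [1:A] [2:I] [3:E]
Profit = 39 + 52 + 67 = 158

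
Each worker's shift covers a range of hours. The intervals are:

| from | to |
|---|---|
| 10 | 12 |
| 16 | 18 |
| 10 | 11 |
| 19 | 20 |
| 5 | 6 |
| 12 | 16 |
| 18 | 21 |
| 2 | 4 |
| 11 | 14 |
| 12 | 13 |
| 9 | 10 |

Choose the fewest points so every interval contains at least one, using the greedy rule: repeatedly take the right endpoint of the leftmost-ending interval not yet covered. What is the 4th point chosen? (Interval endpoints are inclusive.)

13

Process intervals by earliest right end; each time one isn't hit yet, stab at its right endpoint.
By right end: [2,4]  [5,6]  [9,10]  [10,11]  [10,12]  [12,13]  [11,14]  [12,16]  [16,18]  [19,20]  [18,21]
[2,4] uncovered → point at 4; [5,6] uncovered → point at 6; [9,10] uncovered → point at 10; [12,13] uncovered → point at 13; [16,18] uncovered → point at 18; [19,20] uncovered → point at 20.
Points: 4, 6, 10, 13, 18, 20 (6 total).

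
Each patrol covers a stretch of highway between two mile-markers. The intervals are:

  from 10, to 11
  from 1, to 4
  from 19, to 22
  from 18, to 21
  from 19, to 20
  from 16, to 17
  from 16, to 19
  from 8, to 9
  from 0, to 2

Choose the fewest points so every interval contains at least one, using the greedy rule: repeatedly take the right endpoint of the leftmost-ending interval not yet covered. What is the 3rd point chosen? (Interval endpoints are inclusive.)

11

Process intervals by earliest right end; each time one isn't hit yet, stab at its right endpoint.
By right end: [0,2]  [1,4]  [8,9]  [10,11]  [16,17]  [16,19]  [19,20]  [18,21]  [19,22]
[0,2] uncovered → point at 2; [8,9] uncovered → point at 9; [10,11] uncovered → point at 11; [16,17] uncovered → point at 17; [19,20] uncovered → point at 20.
Points: 2, 9, 11, 17, 20 (5 total).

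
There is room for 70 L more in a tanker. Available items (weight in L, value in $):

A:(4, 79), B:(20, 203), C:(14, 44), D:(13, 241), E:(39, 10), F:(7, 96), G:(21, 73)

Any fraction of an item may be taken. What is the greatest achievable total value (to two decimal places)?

Greedy by value/weight ratio, highest first.
Ratios (sorted): A 19.75, D 18.54, F 13.71, B 10.15, G 3.48, C 3.14, E 0.26
take A (4 @ 79); take D (13 @ 241); take F (7 @ 96); take B (20 @ 203); take G (21 @ 73); take 5/14 of C → 15.71. Capacity used 70/70.
Total value = 707.71

707.71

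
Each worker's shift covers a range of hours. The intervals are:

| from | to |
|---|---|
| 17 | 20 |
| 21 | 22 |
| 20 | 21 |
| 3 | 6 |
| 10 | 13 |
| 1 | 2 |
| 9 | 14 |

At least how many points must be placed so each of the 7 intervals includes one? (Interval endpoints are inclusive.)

5

Process intervals by earliest right end; each time one isn't hit yet, stab at its right endpoint.
Sorted: [1,2] [3,6] [10,13] [9,14] [17,20] [20,21] [21,22]
{[1,2]} hit by 2; {[3,6]} hit by 6; {[10,13],[9,14]} hit by 13; {[17,20],[20,21]} hit by 20; {[21,22]} hit by 22.
Points: 2, 6, 13, 20, 22 (5 total).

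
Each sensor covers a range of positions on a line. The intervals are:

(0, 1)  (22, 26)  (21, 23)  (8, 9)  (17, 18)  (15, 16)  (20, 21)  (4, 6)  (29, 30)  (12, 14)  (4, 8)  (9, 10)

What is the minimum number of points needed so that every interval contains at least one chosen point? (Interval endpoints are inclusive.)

Sorted: [0,1] [4,6] [4,8] [8,9] [9,10] [12,14] [15,16] [17,18] [20,21] [21,23] [22,26] [29,30]
{[0,1]} hit by 1; {[4,6],[4,8]} hit by 6; {[8,9],[9,10]} hit by 9; {[12,14]} hit by 14; {[15,16]} hit by 16; {[17,18]} hit by 18; {[20,21],[21,23]} hit by 21; {[22,26]} hit by 26; {[29,30]} hit by 30.
Points: 1, 6, 9, 14, 16, 18, 21, 26, 30 (9 total).

9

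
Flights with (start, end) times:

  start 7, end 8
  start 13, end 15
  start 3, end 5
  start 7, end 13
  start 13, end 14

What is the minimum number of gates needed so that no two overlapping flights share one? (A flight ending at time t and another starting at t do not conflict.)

Count concurrent intervals with a sweep; the peak is the room count.
Events (time:±→running): 3:+→1 5:-→0 7:+→1 7:+→2 … peak 2.

2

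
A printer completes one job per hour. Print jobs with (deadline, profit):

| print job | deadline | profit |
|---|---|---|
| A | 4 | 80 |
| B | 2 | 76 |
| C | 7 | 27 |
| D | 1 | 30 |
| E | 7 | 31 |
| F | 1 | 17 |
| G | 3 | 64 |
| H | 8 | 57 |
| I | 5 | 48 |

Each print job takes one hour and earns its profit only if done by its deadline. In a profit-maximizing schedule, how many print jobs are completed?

8

Profit order: A=80 B=76 G=64 H=57 I=48 E=31 D=30 C=27 F=17
Assign: A→slot 4, B→slot 2, G→slot 3, H→slot 8, I→slot 5, E→slot 7, D→slot 1, C→slot 6, F skipped.
Slots: [1:D] [2:B] [3:G] [4:A] [5:I] [6:C] [7:E] [8:H]
8 of 9 scheduled.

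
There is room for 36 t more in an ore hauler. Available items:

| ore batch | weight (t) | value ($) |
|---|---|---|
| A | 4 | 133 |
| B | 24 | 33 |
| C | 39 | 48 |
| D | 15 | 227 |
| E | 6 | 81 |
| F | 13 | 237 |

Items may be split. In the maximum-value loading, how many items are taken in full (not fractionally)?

Ratios (sorted): A 33.25, F 18.23, D 15.13, E 13.50, B 1.38, C 1.23
take A (4 @ 133); take F (13 @ 237); take D (15 @ 227); take 4/6 of E → 54.00. Capacity used 36/36.
3 item(s) taken whole; one partial (take 4/6 of E).

3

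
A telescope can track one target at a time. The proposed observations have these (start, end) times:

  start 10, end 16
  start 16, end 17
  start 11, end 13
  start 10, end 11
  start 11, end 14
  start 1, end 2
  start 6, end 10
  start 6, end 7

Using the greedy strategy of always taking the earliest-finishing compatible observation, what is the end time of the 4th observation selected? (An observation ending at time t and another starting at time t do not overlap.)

Sort by end time and greedily take each interval whose start is ≥ the last chosen end.
By end time: (1,2), (6,7), (6,10), (10,11), (11,13), (11,14), (10,16), (16,17).
Pick (1,2); next start ≥ 2 → (6,7); next start ≥ 7 → (10,11); next start ≥ 11 → (11,13); next start ≥ 13 → (16,17).
Selected: (1,2) (6,7) (10,11) (11,13) (16,17)

13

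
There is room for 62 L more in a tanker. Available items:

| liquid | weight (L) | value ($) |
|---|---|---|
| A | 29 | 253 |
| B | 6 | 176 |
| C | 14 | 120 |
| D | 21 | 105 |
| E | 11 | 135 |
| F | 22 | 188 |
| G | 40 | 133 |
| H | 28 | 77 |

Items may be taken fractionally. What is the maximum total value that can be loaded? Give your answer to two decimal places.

Order: B (176/6=29.33) > E (135/11=12.27) > A (253/29=8.72) > C (120/14=8.57) > F (188/22=8.55) > D (105/21=5.00) > G (133/40=3.33) > H (77/28=2.75)
Fill: take B (6 @ 176) → take E (11 @ 135) → take A (29 @ 253) → take C (14 @ 120) → take 2/22 of F → 17.09; 62/62 used.
Total value = 701.09

701.09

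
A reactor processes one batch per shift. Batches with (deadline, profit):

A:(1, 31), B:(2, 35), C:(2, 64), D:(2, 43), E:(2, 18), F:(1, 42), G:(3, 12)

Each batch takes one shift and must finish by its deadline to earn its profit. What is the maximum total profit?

119

Take jobs in profit order; each goes to the latest open slot no later than its deadline.
By profit: C(d2,64), D(d2,43), F(d1,42), B(d2,35), A(d1,31), E(d2,18), G(d3,12)
C→slot 2; D→slot 1; F skipped; B skipped; A skipped; E skipped; G→slot 3.
Profit = 43 + 64 + 12 = 119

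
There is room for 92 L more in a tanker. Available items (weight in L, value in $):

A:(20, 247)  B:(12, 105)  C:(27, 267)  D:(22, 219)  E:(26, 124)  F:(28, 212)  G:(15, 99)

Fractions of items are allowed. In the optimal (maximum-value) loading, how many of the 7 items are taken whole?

Ratios (sorted): A 12.35, D 9.95, C 9.89, B 8.75, F 7.57, G 6.60, E 4.77
take A (20 @ 247); take D (22 @ 219); take C (27 @ 267); take B (12 @ 105); take 11/28 of F → 83.29. Capacity used 92/92.
4 item(s) taken whole; one partial (take 11/28 of F).

4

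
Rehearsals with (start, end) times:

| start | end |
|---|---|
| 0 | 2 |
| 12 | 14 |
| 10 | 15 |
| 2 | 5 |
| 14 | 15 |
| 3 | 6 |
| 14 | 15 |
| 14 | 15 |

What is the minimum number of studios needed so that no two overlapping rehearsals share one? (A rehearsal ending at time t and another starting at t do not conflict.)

4

Events (time:±→running): 0:+→1 2:-→0 2:+→1 3:+→2 5:-→1 6:-→0 10:+→1 12:+→2 14:-→1 14:+→2 14:+→3 14:+→4 … peak 4.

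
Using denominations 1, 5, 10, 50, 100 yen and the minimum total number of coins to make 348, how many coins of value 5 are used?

Use the largest denomination that fits, subtract, and repeat.
348 − 3×100→48 − 4×10→8 − 1×5→3 − 3×1→0
Count of 5: 1

1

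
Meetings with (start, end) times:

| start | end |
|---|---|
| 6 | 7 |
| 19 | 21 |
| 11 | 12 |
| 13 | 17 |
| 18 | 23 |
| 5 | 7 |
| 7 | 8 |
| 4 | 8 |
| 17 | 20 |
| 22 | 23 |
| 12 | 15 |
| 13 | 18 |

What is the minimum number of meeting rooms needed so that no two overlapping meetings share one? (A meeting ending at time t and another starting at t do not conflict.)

starts: [4, 5, 6, 7, 11, 12, 13, 13, 17, 18, 19, 22]
ends:   [7, 7, 8, 8, 12, 15, 17, 18, 20, 21, 23, 23]
s4→1 s5→2 s6→3  — peak 3.

3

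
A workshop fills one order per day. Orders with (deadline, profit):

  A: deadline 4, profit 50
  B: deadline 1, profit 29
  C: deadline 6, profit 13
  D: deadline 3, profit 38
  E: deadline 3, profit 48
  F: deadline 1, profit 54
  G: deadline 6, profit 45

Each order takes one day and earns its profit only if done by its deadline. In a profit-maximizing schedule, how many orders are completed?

6

Take jobs in profit order; each goes to the latest open slot no later than its deadline.
By profit: F(d1,54), A(d4,50), E(d3,48), G(d6,45), D(d3,38), B(d1,29), C(d6,13)
F→slot 1; A→slot 4; E→slot 3; G→slot 6; D→slot 2; B skipped; C→slot 5.
6 of 7 scheduled.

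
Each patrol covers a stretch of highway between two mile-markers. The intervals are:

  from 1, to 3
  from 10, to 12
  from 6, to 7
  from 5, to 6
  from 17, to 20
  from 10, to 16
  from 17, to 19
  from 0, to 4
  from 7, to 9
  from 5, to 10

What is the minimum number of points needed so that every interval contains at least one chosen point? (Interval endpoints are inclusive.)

By right end: [1,3]  [0,4]  [5,6]  [6,7]  [7,9]  [5,10]  [10,12]  [10,16]  [17,19]  [17,20]
[1,3] uncovered → point at 3; [5,6] uncovered → point at 6; [7,9] uncovered → point at 9; [10,12] uncovered → point at 12; [17,19] uncovered → point at 19.
Points: 3, 6, 9, 12, 19 (5 total).

5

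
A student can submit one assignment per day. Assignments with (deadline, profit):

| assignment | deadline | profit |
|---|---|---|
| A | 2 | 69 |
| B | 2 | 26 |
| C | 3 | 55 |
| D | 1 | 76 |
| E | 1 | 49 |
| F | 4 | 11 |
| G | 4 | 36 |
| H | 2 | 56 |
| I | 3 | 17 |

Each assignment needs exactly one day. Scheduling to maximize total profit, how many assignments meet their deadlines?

Take jobs in profit order; each goes to the latest open slot no later than its deadline.
Profit order: D=76 A=69 H=56 C=55 E=49 G=36 B=26 I=17 F=11
Assign: D→slot 1, A→slot 2, H skipped, C→slot 3, E skipped, G→slot 4, B skipped, I skipped, F skipped.
Slots: [1:D] [2:A] [3:C] [4:G]
4 of 9 scheduled.

4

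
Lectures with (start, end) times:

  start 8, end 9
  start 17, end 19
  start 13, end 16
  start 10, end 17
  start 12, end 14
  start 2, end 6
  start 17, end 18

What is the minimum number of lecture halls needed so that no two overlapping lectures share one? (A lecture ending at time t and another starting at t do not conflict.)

3

starts: [2, 8, 10, 12, 13, 17, 17]
ends:   [6, 9, 14, 16, 17, 18, 19]
s2→1 e6→0 s8→1 e9→0 s10→1 s12→2 s13→3  — peak 3.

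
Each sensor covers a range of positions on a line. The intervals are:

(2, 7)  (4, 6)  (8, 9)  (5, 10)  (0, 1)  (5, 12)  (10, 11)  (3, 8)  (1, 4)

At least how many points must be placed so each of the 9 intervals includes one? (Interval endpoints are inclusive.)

By right end: [0,1]  [1,4]  [4,6]  [2,7]  [3,8]  [8,9]  [5,10]  [10,11]  [5,12]
[0,1] uncovered → point at 1; [4,6] uncovered → point at 6; [8,9] uncovered → point at 9; [10,11] uncovered → point at 11.
Points: 1, 6, 9, 11 (4 total).

4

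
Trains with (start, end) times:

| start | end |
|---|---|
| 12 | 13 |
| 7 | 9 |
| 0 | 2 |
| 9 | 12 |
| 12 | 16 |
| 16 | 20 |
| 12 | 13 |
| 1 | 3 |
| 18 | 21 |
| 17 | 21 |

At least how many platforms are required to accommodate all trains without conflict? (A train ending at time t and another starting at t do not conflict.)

3

The answer is the maximum number of intervals overlapping at any instant.
Events (time:±→running): 0:+→1 1:+→2 2:-→1 3:-→0 7:+→1 9:-→0 9:+→1 12:-→0 12:+→1 12:+→2 12:+→3 … peak 3.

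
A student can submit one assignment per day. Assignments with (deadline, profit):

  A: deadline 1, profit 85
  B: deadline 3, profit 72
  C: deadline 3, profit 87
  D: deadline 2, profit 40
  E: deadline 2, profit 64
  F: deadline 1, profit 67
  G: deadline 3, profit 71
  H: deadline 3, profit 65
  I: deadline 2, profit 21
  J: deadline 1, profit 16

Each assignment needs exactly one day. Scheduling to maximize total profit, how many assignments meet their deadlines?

Take jobs in profit order; each goes to the latest open slot no later than its deadline.
Profit order: C=87 A=85 B=72 G=71 F=67 H=65 E=64 D=40 I=21 J=16
Assign: C→slot 3, A→slot 1, B→slot 2, G skipped, F skipped, H skipped, E skipped, D skipped, I skipped, J skipped.
Slots: [1:A] [2:B] [3:C]
3 of 10 scheduled.

3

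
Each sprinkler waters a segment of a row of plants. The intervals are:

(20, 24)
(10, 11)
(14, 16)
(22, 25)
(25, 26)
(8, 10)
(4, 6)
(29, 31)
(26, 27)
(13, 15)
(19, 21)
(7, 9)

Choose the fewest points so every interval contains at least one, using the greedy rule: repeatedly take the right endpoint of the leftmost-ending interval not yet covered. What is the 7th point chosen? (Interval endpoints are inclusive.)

By right end: [4,6]  [7,9]  [8,10]  [10,11]  [13,15]  [14,16]  [19,21]  [20,24]  [22,25]  [25,26]  [26,27]  [29,31]
[4,6] uncovered → point at 6; [7,9] uncovered → point at 9; [10,11] uncovered → point at 11; [13,15] uncovered → point at 15; [19,21] uncovered → point at 21; [22,25] uncovered → point at 25; [26,27] uncovered → point at 27; [29,31] uncovered → point at 31.
Points: 6, 9, 11, 15, 21, 25, 27, 31 (8 total).

27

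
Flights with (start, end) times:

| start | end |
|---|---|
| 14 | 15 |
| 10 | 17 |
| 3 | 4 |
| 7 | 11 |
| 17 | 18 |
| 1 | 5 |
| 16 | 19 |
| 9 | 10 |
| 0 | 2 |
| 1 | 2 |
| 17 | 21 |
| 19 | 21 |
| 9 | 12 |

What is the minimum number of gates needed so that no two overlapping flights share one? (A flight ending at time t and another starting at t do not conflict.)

3

The answer is the maximum number of intervals overlapping at any instant.
Events (time:±→running): 0:+→1 1:+→2 1:+→3 … peak 3.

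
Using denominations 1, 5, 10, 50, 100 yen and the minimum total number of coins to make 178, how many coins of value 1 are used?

3

178 = 1×100 + 1×50 + 2×10 + 1×5 + 3×1
Count of 1: 3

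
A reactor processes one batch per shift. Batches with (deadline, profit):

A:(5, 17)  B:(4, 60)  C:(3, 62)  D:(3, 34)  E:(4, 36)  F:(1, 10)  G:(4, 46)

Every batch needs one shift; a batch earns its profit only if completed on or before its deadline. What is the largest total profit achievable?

Take jobs in profit order; each goes to the latest open slot no later than its deadline.
Profit order: C=62 B=60 G=46 E=36 D=34 A=17 F=10
Assign: C→slot 3, B→slot 4, G→slot 2, E→slot 1, D skipped, A→slot 5, F skipped.
Slots: [1:E] [2:G] [3:C] [4:B] [5:A]
Profit = 36 + 46 + 62 + 60 + 17 = 221

221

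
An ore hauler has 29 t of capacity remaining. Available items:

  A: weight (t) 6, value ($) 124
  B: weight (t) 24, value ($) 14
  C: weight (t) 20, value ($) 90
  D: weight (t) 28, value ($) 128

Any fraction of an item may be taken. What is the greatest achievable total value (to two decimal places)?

Sort by value per unit weight and fill in that order.
Order: A (124/6=20.67) > D (128/28=4.57) > C (90/20=4.50) > B (14/24=0.58)
Fill: take A (6 @ 124) → take 23/28 of D → 105.14; 29/29 used.
Total value = 229.14

229.14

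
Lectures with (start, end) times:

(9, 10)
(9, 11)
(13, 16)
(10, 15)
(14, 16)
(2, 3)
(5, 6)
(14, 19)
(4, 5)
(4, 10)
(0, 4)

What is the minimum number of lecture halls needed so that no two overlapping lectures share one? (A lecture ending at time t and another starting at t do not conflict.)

4

starts: [0, 2, 4, 4, 5, 9, 9, 10, 13, 14, 14]
ends:   [3, 4, 5, 6, 10, 10, 11, 15, 16, 16, 19]
s0→1 s2→2 e3→1 e4→0 s4→1 s4→2 e5→1 s5→2 e6→1 s9→2 s9→3 e10→2 e10→1 s10→2 e11→1 s13→2 s14→3 s14→4  — peak 4.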